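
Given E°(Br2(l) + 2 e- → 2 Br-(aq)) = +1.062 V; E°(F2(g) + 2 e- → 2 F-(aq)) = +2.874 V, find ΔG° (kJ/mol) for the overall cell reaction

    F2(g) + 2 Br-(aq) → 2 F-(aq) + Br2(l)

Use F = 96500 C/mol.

−350 kJ/mol

In the reaction as written F2(g) is reduced, so the F₂/F⁻ couple is the cathode and Br₂/Br⁻ is the anode.
E°cell = +2.874 − (+1.062) = +1.812 V; balancing electrons gives n = 2.
ΔG° = −nFE°cell = −(2)(96500)(+1.812) J/mol = −350 kJ/mol.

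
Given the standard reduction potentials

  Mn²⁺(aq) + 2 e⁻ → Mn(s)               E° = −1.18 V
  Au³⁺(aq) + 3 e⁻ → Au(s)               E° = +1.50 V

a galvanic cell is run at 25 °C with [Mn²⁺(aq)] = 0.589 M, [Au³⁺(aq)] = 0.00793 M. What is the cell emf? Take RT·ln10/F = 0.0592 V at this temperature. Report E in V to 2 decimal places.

+2.65 V

The Au³⁺/Au couple has the more positive E°, so it is the cathode; Mn²⁺/Mn is the anode.
The standard potential is +1.50 − (−1.18) = +2.68 V and the balanced reaction transfers n = 6 electrons.
The balanced reaction is 2 Au³⁺(aq) + 3 Mn(s) → 2 Au(s) + 3 Mn²⁺(aq), so Q = [Mn²⁺(aq)]^3 / [Au³⁺(aq)]^2 = 3.25×10^3 and log Q = 3.512.
Applying E = E° − (RT ln10/nF)·log Q gives +2.68 − (0.0592/6)(3.512) = +2.65 V.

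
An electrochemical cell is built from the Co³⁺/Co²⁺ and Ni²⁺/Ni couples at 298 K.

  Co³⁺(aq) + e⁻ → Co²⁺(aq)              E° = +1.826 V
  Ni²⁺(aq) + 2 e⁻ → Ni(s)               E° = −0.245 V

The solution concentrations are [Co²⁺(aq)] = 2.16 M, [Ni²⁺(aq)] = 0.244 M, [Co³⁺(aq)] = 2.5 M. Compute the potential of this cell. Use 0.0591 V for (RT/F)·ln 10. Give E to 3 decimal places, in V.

Since E°(Co³⁺/Co²⁺) > E°(Ni²⁺/Ni), Co³⁺/Co²⁺ serves as the cathode.
The standard potential is +1.826 − (−0.245) = +2.071 V and the balanced reaction transfers n = 2 electrons.
Balancing gives 2 Co³⁺(aq) + Ni(s) → 2 Co²⁺(aq) + Ni²⁺(aq); hence Q = ([Co²⁺(aq)]^2·[Ni²⁺(aq)]) / [Co³⁺(aq)]^2 = 0.182 (log Q = −0.740).
E = E° − (0.0591/n)·log Q = +2.071 − (0.0591/2)(−0.740) = +2.093 V.

+2.093 V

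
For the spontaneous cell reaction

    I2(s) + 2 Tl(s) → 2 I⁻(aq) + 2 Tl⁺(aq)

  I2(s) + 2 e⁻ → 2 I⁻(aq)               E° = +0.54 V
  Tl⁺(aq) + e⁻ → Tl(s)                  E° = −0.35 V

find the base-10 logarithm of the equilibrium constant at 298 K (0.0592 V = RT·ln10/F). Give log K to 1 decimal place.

log K = 30.1

The I₂/I⁻ couple is reduced (cathode); E°cell = +0.54 − (−0.35) = +0.89 V with n = 2.
At equilibrium E = 0, so log K = nE°cell / 0.0592 = (2)(+0.89) / 0.0592 = 30.1.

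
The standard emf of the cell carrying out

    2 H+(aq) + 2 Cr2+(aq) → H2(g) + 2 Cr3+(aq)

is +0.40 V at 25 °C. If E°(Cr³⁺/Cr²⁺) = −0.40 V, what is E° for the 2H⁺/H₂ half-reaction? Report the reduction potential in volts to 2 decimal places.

In the reaction as written the 2H⁺/H₂ couple is reduced (cathode) and Cr³⁺/Cr²⁺ is oxidized (anode), so E°cell = E°(2H⁺/H₂) − E°(Cr³⁺/Cr²⁺).
E°(2H⁺/H₂) = E°cell + E°(anode) = +0.40 + (−0.40) = +0.00 V.

+0.00 V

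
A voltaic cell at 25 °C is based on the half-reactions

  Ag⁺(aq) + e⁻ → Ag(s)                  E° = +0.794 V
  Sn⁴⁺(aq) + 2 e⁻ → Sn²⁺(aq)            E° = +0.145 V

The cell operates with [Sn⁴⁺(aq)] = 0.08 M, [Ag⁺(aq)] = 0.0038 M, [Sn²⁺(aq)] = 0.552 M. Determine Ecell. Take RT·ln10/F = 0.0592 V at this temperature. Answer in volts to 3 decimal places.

Ag⁺/Ag is reduced (cathode, E° = +0.794 V) and Sn⁴⁺/Sn²⁺ is oxidized (anode).
E°cell = E°cat − E°an = +0.794 − (+0.145) = +0.649 V; n = 2.
The balanced reaction is 2 Ag⁺(aq) + Sn²⁺(aq) → 2 Ag(s) + Sn⁴⁺(aq), so Q = [Sn⁴⁺(aq)] / ([Ag⁺(aq)]^2·[Sn²⁺(aq)]) = 1×10^4 and log Q = 4.002.
By the Nernst equation, E = +0.649 − (0.0592/2)·(4.002) = +0.531 V.

+0.531 V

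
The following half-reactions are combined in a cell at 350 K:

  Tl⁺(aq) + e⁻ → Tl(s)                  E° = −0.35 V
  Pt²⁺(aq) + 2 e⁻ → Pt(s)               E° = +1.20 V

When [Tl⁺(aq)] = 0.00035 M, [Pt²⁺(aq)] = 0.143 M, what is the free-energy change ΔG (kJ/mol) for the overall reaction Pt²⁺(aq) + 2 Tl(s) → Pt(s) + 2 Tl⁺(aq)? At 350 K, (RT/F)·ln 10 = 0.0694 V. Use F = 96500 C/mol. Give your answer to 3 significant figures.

The standard cell potential is +1.20 − (−0.35) = +1.55 V, with n = 2 electrons in the balanced equation.
Q = [Tl⁺(aq)]^2 / [Pt²⁺(aq)] = 8.57×10^−7, so log Q = −6.067 and E = +1.55 − (0.0694/2)(−6.067) = +1.7605 V.
Finally ΔG = −nFE = −(2)(96500 C/mol)(+1.7605 V) = −340 kJ/mol.

−340 kJ/mol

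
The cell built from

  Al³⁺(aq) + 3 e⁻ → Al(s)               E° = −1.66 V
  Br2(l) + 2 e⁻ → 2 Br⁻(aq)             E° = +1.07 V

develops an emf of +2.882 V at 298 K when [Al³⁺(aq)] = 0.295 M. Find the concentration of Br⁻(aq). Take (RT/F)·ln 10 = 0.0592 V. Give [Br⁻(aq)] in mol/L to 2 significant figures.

Br₂/Br⁻ is the cathode (higher E°); E°cell = +1.07 − (−1.66) = +2.73 V with n = 6.
Since E = E° − (0.0592/n)·log Q, log Q = n(E° − E)/0.0592 = −15.405.
For 3 Br2(l) + 2 Al(s) → 6 Br⁻(aq) + 2 Al³⁺(aq), the reaction quotient is Q = [Br⁻(aq)]^6·[Al³⁺(aq)]^2.
Solving for the unknown gives log [Br⁻(aq)] = −2.391, so [Br⁻(aq)] ≈ 0.0041 M.

0.0041 M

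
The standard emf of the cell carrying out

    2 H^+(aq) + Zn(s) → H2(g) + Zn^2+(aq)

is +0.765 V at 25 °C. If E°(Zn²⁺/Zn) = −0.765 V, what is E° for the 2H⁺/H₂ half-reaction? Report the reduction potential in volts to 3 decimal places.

+0.000 V

In the reaction as written the 2H⁺/H₂ couple is reduced (cathode) and Zn²⁺/Zn is oxidized (anode), so E°cell = E°(2H⁺/H₂) − E°(Zn²⁺/Zn).
E°(2H⁺/H₂) = E°cell + E°(anode) = +0.765 + (−0.765) = +0.000 V.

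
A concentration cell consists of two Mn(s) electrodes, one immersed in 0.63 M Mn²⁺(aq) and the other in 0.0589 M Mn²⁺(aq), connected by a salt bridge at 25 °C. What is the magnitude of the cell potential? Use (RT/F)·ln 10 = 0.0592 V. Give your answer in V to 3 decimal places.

For a concentration cell E°cell = 0, since both electrodes use the same couple.
The compartment with the higher Mn²⁺(aq) concentration (0.63 M) acts as the cathode; ions are reduced there and produced at the dilute (0.0589 M) anode.
With n = 2, Ecell = −(0.0592/2)·log([dilute]/[conc]) = −(0.0592/2)·log(0.0589/0.63) = +0.030 V.

0.030 V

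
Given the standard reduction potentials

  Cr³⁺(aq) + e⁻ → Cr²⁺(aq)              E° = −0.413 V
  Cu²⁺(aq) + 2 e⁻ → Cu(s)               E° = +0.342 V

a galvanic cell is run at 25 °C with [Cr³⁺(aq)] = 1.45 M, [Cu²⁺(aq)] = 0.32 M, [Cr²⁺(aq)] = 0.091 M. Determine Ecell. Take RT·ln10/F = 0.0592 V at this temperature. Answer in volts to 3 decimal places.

The Cu²⁺/Cu couple has the more positive E°, so it is the cathode; Cr³⁺/Cr²⁺ is the anode.
E°cell = E°cat − E°an = +0.342 − (−0.413) = +0.755 V; n = 2.
The balanced reaction is Cu²⁺(aq) + 2 Cr²⁺(aq) → Cu(s) + 2 Cr³⁺(aq), so Q = [Cr³⁺(aq)]^2 / ([Cu²⁺(aq)]·[Cr²⁺(aq)]^2) = 793 and log Q = 2.900.
By the Nernst equation, E = +0.755 − (0.0592/2)·(2.900) = +0.669 V.

+0.669 V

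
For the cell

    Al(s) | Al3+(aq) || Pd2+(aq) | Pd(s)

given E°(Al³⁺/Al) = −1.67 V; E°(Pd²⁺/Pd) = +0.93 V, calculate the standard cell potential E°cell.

By convention the left-hand electrode in cell notation is the anode (oxidation) and the right-hand electrode is the cathode (reduction).
E°cell = E°(right) − E°(left) = +0.93 − (−1.67) = +2.60 V.

+2.60 V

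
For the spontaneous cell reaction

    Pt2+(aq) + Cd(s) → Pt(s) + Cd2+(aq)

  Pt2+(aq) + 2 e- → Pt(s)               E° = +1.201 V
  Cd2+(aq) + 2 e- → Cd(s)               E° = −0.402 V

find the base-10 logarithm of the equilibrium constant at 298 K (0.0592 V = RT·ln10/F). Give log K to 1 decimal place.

log K = 54.2

The Pt²⁺/Pt couple is reduced (cathode); E°cell = +1.201 − (−0.402) = +1.603 V with n = 2.
At equilibrium E = 0, so log K = nE°cell / 0.0592 = (2)(+1.603) / 0.0592 = 54.2.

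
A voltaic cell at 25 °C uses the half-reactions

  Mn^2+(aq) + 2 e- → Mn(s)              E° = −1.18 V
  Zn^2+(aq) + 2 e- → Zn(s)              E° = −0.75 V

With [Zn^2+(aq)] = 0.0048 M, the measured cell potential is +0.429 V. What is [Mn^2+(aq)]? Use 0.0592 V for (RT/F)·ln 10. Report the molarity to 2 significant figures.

0.0052 M

Zn²⁺/Zn is the cathode (higher E°); E°cell = −0.75 − (−1.18) = +0.43 V with n = 2.
From the Nernst equation, log Q = n(E° − E)/0.0592 = 2·(+0.43 − (+0.429))/0.0592 = 0.034.
Balancing electrons gives Zn^2+(aq) + Mn(s) → Zn(s) + Mn^2+(aq); thus Q = [Mn^2+(aq)] / [Zn^2+(aq)].
Solving for the unknown gives log [Mn^2+(aq)] = −2.285, so [Mn^2+(aq)] ≈ 0.0052 M.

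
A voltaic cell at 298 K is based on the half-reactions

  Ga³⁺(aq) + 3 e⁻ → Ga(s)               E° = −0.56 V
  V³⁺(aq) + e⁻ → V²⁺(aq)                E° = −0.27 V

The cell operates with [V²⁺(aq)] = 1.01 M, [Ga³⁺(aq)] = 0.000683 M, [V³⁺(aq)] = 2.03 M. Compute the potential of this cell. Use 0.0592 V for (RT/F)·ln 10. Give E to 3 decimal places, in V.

Since E°(V³⁺/V²⁺) > E°(Ga³⁺/Ga), V³⁺/V²⁺ serves as the cathode.
E°cell = −0.27 − (−0.56) = +0.29 V, with n = 3 electrons transferred.
The balanced reaction is 3 V³⁺(aq) + Ga(s) → 3 V²⁺(aq) + Ga³⁺(aq), so Q = ([V²⁺(aq)]^3·[Ga³⁺(aq)]) / [V³⁺(aq)]^3 = 8.41×10^−5 and log Q = −4.075.
By the Nernst equation, E = +0.29 − (0.0592/3)·(−4.075) = +0.370 V.

+0.370 V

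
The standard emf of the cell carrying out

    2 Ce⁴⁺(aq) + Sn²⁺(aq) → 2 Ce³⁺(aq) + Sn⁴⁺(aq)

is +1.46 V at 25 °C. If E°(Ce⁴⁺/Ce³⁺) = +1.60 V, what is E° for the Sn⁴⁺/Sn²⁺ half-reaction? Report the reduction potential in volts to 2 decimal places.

In the reaction as written the Ce⁴⁺/Ce³⁺ couple is reduced (cathode) and Sn⁴⁺/Sn²⁺ is oxidized (anode), so E°cell = E°(Ce⁴⁺/Ce³⁺) − E°(Sn⁴⁺/Sn²⁺).
E°(Sn⁴⁺/Sn²⁺) = E°(cathode) − E°cell = +1.60 − (+1.46) = +0.14 V.

+0.14 V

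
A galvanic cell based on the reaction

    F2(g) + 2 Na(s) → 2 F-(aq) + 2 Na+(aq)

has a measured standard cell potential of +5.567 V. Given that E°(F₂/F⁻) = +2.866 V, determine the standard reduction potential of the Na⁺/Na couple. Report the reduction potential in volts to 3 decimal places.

−2.701 V

In the reaction as written the F₂/F⁻ couple is reduced (cathode) and Na⁺/Na is oxidized (anode), so E°cell = E°(F₂/F⁻) − E°(Na⁺/Na).
E°(Na⁺/Na) = E°(cathode) − E°cell = +2.866 − (+5.567) = −2.701 V.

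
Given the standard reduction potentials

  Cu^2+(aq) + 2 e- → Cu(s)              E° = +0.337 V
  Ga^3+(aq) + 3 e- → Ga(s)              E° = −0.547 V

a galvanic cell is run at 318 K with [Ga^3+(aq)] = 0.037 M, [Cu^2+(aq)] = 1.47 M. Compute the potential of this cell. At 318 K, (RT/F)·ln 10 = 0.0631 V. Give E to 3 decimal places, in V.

+0.919 V

Since E°(Cu²⁺/Cu) > E°(Ga³⁺/Ga), Cu²⁺/Cu serves as the cathode.
The standard potential is +0.337 − (−0.547) = +0.884 V and the balanced reaction transfers n = 6 electrons.
The balanced reaction is 3 Cu^2+(aq) + 2 Ga(s) → 3 Cu(s) + 2 Ga^3+(aq), so Q = [Ga^3+(aq)]^2 / [Cu^2+(aq)]^3 = 0.000431 and log Q = −3.366.
By the Nernst equation, E = +0.884 − (0.0631/6)·(−3.366) = +0.919 V.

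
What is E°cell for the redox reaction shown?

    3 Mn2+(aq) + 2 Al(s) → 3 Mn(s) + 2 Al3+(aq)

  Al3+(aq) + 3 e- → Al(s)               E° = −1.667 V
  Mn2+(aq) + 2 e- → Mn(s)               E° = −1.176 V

+0.491 V

Mn2+(aq) gains electrons, so the Mn²⁺/Mn couple is the cathode; the Al³⁺/Al couple is the anode.
E°cell = E°(cathode) − E°(anode) = −1.176 − (−1.667) = +0.491 V.
The positive value indicates the reaction is spontaneous as written.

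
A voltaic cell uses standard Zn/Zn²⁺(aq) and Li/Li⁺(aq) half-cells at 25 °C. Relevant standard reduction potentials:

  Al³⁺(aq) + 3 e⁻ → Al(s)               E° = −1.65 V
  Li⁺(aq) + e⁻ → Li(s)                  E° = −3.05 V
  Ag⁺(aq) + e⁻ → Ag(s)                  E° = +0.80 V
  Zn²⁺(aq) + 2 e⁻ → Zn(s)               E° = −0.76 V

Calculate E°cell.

Of the two couples in this cell, the one with the more positive reduction potential is reduced at the cathode: here that is Zn²⁺/Zn (−0.76 V); Li⁺/Li (−3.05 V) is the anode.
E°cell = E°(cathode) − E°(anode) = −0.76 − (−3.05) = +2.29 V.

+2.29 V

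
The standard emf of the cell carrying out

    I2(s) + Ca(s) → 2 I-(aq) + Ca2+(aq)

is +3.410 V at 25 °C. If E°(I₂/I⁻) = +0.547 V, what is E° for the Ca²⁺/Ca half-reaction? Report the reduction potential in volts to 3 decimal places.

In the reaction as written the I₂/I⁻ couple is reduced (cathode) and Ca²⁺/Ca is oxidized (anode), so E°cell = E°(I₂/I⁻) − E°(Ca²⁺/Ca).
E°(Ca²⁺/Ca) = E°(cathode) − E°cell = +0.547 − (+3.410) = −2.863 V.

−2.863 V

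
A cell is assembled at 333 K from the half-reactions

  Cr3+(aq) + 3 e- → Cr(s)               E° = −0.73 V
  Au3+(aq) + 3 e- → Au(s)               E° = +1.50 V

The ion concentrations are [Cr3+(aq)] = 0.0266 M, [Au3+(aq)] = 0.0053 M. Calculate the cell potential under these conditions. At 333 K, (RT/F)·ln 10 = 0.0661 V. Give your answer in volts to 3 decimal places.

Au³⁺/Au is reduced (cathode, E° = +1.50 V) and Cr³⁺/Cr is oxidized (anode).
E°cell = +1.50 − (−0.73) = +2.23 V, with n = 3 electrons transferred.
The balanced reaction is Au3+(aq) + Cr(s) → Au(s) + Cr3+(aq), so Q = [Cr3+(aq)] / [Au3+(aq)] = 5.02 and log Q = 0.701.
By the Nernst equation, E = +2.23 − (0.0661/3)·(0.701) = +2.215 V.

+2.215 V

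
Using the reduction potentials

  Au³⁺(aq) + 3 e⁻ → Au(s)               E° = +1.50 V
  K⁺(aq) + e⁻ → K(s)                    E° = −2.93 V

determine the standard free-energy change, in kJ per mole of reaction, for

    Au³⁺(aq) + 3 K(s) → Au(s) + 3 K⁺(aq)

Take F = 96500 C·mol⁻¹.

In the reaction as written Au³⁺(aq) is reduced, so the Au³⁺/Au couple is the cathode and K⁺/K is the anode.
E°cell = +1.50 − (−2.93) = +4.43 V; balancing electrons gives n = 3.
ΔG° = −nFE°cell = −(3)(96500)(+4.43) J/mol = −1282 kJ/mol.

−1282 kJ/mol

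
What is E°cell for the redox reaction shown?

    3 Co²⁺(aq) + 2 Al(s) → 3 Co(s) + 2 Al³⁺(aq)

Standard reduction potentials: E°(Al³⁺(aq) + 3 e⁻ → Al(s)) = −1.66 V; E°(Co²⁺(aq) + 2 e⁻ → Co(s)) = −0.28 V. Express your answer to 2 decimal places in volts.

+1.38 V

Co²⁺(aq) gains electrons, so the Co²⁺/Co couple is the cathode; the Al³⁺/Al couple is the anode.
E°cell = E°(cathode) − E°(anode) = −0.28 − (−1.66) = +1.38 V.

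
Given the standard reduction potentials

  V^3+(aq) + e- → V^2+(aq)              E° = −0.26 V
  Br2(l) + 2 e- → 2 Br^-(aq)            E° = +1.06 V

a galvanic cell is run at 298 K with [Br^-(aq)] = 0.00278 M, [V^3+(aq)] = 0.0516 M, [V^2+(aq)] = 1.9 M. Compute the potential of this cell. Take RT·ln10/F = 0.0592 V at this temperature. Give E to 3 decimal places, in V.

+1.564 V

Since E°(Br₂/Br⁻) > E°(V³⁺/V²⁺), Br₂/Br⁻ serves as the cathode.
The standard potential is +1.06 − (−0.26) = +1.32 V and the balanced reaction transfers n = 2 electrons.
The balanced reaction is Br2(l) + 2 V^2+(aq) → 2 Br^-(aq) + 2 V^3+(aq), so Q = ([Br^-(aq)]^2·[V^3+(aq)]^2) / [V^2+(aq)]^2 = 5.7×10^−9 and log Q = −8.244.
E = E° − (0.0592/n)·log Q = +1.32 − (0.0592/2)(−8.244) = +1.564 V.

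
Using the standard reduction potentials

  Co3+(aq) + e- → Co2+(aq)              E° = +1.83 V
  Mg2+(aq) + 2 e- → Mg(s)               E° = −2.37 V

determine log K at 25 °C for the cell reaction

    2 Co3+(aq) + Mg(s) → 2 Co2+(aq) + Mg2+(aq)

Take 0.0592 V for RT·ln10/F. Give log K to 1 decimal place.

The Co³⁺/Co²⁺ couple is reduced (cathode); E°cell = +1.83 − (−2.37) = +4.20 V with n = 2.
At equilibrium E = 0, so log K = nE°cell / 0.0592 = (2)(+4.20) / 0.0592 = 141.9.

log K = 141.9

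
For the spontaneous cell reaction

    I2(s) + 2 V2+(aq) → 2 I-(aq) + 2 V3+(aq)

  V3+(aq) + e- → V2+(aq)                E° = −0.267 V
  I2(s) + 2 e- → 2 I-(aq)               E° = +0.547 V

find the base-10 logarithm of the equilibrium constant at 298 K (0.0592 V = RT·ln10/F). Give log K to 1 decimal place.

The I₂/I⁻ couple is reduced (cathode); E°cell = +0.547 − (−0.267) = +0.814 V with n = 2.
At equilibrium E = 0, so log K = nE°cell / 0.0592 = (2)(+0.814) / 0.0592 = 27.5.

log K = 27.5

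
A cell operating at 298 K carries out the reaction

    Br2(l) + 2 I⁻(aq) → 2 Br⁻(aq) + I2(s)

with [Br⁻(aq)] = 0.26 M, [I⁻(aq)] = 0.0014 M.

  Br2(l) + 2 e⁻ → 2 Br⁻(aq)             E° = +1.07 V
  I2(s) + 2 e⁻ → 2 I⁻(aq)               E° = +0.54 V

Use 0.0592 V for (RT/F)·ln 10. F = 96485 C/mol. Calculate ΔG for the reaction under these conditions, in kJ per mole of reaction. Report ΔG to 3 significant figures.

−76.4 kJ/mol

With Br₂/Br⁻ reduced at the cathode, E°cell = +1.07 − (+0.54) = +0.53 V and n = 2.
Here Q = [Br⁻(aq)]^2 / [I⁻(aq)]^2 = 3.45×10^4 (log Q = 4.538), giving E = +0.53 − (0.0592/2)·(4.538) = +0.3957 V.
Finally ΔG = −nFE = −(2)(96485 C/mol)(+0.3957 V) = −76.4 kJ/mol.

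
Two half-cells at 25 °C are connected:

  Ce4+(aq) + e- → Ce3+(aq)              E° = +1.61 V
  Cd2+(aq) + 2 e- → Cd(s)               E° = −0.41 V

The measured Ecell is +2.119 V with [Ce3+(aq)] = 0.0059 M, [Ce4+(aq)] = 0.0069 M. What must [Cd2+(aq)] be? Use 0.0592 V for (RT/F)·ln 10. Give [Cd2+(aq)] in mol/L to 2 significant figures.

0.00062 M

Ce⁴⁺/Ce³⁺ is the cathode (higher E°); E°cell = +1.61 − (−0.41) = +2.02 V with n = 2.
Since E = E° − (0.0592/n)·log Q, log Q = n(E° − E)/0.0592 = −3.345.
Balancing electrons gives 2 Ce4+(aq) + Cd(s) → 2 Ce3+(aq) + Cd2+(aq); thus Q = ([Ce3+(aq)]^2·[Cd2+(aq)]) / [Ce4+(aq)]^2.
Isolating [Cd2+(aq)] in Q = 10^{−3.345} yields log [Cd2+(aq)] = −3.209, i.e. 0.00062 M.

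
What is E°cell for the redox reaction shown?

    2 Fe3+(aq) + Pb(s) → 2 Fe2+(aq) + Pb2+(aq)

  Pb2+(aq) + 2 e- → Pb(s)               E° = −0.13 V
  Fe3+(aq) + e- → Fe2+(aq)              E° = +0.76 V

+0.89 V

Fe3+(aq) gains electrons, so the Fe³⁺/Fe²⁺ couple is the cathode; the Pb²⁺/Pb couple is the anode.
E°cell = E°(cathode) − E°(anode) = +0.76 − (−0.13) = +0.89 V.
The positive value indicates the reaction is spontaneous as written.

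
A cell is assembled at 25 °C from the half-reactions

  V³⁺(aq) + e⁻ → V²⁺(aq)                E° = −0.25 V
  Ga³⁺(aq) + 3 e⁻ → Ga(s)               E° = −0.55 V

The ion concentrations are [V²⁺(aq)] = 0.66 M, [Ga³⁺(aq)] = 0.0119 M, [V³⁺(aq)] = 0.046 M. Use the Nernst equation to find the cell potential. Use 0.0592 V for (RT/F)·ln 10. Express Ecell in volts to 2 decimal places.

+0.27 V

V³⁺/V²⁺ is reduced (cathode, E° = −0.25 V) and Ga³⁺/Ga is oxidized (anode).
E°cell = E°cat − E°an = −0.25 − (−0.55) = +0.30 V; n = 3.
Balancing gives 3 V³⁺(aq) + Ga(s) → 3 V²⁺(aq) + Ga³⁺(aq); hence Q = ([V²⁺(aq)]^3·[Ga³⁺(aq)]) / [V³⁺(aq)]^3 = 35.1 (log Q = 1.546).
E = E° − (0.0592/n)·log Q = +0.30 − (0.0592/3)(1.546) = +0.27 V.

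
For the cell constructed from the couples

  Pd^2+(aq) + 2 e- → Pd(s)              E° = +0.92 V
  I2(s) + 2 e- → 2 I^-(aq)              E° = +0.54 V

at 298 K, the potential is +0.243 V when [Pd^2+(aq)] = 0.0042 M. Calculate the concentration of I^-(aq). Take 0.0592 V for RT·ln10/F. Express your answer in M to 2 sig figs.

0.075 M

Pd²⁺/Pd is the cathode (higher E°); E°cell = +0.92 − (+0.54) = +0.38 V with n = 2.
Rearranging E = E° − (0.0592/n)·log Q gives log Q = 2(+0.38 − (+0.243))/0.0592 = 4.628.
For Pd^2+(aq) + 2 I^-(aq) → Pd(s) + I2(s), the reaction quotient is Q = 1 / ([Pd^2+(aq)]·[I^-(aq)]^2).
Solving for the unknown gives log [I^-(aq)] = −1.126, so [I^-(aq)] ≈ 0.075 M.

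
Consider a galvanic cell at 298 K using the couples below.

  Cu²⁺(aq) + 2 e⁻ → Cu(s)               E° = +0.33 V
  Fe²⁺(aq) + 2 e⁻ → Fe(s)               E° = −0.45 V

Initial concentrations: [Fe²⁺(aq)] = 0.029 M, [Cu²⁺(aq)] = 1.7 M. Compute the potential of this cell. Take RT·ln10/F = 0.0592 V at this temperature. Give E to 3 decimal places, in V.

+0.832 V

The Cu²⁺/Cu couple has the more positive E°, so it is the cathode; Fe²⁺/Fe is the anode.
The standard potential is +0.33 − (−0.45) = +0.78 V and the balanced reaction transfers n = 2 electrons.
For the overall reaction Cu²⁺(aq) + Fe(s) → Cu(s) + Fe²⁺(aq), Q = [Fe²⁺(aq)] / [Cu²⁺(aq)] = 0.0171, giving log Q = −1.768.
Applying E = E° − (RT ln10/nF)·log Q gives +0.78 − (0.0592/2)(−1.768) = +0.832 V.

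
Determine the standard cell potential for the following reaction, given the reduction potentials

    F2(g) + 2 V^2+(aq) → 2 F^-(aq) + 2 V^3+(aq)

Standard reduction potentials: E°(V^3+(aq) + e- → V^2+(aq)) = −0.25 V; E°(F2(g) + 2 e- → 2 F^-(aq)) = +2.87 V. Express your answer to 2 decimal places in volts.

+3.12 V

F2(g) gains electrons, so the F₂/F⁻ couple is the cathode; the V³⁺/V²⁺ couple is the anode.
E°cell = E°(cathode) − E°(anode) = +2.87 − (−0.25) = +3.12 V.
The positive value indicates the reaction is spontaneous as written.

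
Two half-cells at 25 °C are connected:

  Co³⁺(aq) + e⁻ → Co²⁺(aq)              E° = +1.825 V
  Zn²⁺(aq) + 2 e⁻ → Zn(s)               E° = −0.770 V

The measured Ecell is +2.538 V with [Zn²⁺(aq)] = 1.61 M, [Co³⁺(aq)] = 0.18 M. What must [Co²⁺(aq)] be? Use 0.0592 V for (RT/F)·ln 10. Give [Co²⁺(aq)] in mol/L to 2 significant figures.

The Co³⁺/Co²⁺ couple has the larger reduction potential, so it is the cathode: E°cell = +1.825 − (−0.770) = +2.595 V and n = 2.
Rearranging E = E° − (0.0592/n)·log Q gives log Q = 2(+2.595 − (+2.538))/0.0592 = 1.926.
The balanced reaction is 2 Co³⁺(aq) + Zn(s) → 2 Co²⁺(aq) + Zn²⁺(aq), so Q = ([Co²⁺(aq)]^2·[Zn²⁺(aq)]) / [Co³⁺(aq)]^2.
Substituting the known concentrations and solving, log [Co²⁺(aq)] = 0.115 and [Co²⁺(aq)] = 1.3 M.

1.3 M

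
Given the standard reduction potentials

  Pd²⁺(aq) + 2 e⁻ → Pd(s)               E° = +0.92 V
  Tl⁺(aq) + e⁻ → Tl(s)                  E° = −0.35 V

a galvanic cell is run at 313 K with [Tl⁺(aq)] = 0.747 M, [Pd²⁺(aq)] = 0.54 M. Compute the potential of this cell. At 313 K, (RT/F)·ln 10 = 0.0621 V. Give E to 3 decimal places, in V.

Since E°(Pd²⁺/Pd) > E°(Tl⁺/Tl), Pd²⁺/Pd serves as the cathode.
E°cell = +0.92 − (−0.35) = +1.27 V, with n = 2 electrons transferred.
The balanced reaction is Pd²⁺(aq) + 2 Tl(s) → Pd(s) + 2 Tl⁺(aq), so Q = [Tl⁺(aq)]^2 / [Pd²⁺(aq)] = 1.03 and log Q = 0.014.
Applying E = E° − (RT ln10/nF)·log Q gives +1.27 − (0.0621/2)(0.014) = +1.270 V.

+1.270 V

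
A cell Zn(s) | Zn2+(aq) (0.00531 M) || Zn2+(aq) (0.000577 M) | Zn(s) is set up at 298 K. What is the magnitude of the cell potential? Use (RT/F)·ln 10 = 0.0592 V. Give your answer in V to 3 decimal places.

For a concentration cell E°cell = 0, since both electrodes use the same couple.
The compartment with the higher Zn2+(aq) concentration (0.00531 M) acts as the cathode; ions are reduced there and produced at the dilute (0.000577 M) anode.
With n = 2, Ecell = −(0.0592/2)·log([dilute]/[conc]) = −(0.0592/2)·log(0.000577/0.00531) = +0.029 V.

0.029 V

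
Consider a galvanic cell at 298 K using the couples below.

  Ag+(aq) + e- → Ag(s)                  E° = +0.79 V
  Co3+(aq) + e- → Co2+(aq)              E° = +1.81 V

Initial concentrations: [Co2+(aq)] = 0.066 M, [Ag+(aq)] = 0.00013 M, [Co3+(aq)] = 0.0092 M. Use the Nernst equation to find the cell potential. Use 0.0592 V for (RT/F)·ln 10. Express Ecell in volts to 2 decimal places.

+1.20 V

Since E°(Co³⁺/Co²⁺) > E°(Ag⁺/Ag), Co³⁺/Co²⁺ serves as the cathode.
E°cell = E°cat − E°an = +1.81 − (+0.79) = +1.02 V; n = 1.
For the overall reaction Co3+(aq) + Ag(s) → Co2+(aq) + Ag+(aq), Q = ([Co2+(aq)]·[Ag+(aq)]) / [Co3+(aq)] = 0.000933, giving log Q = −3.030.
E = E° − (0.0592/n)·log Q = +1.02 − (0.0592/1)(−3.030) = +1.20 V.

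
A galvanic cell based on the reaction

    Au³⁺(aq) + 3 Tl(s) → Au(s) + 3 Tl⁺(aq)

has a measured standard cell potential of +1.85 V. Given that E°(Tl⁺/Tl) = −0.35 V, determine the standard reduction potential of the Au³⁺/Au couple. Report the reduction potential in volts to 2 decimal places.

+1.50 V

In the reaction as written the Au³⁺/Au couple is reduced (cathode) and Tl⁺/Tl is oxidized (anode), so E°cell = E°(Au³⁺/Au) − E°(Tl⁺/Tl).
E°(Au³⁺/Au) = E°cell + E°(anode) = +1.85 + (−0.35) = +1.50 V.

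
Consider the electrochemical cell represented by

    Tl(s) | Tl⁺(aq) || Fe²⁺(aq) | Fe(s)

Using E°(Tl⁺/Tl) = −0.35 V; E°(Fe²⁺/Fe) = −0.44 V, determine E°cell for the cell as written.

−0.09 V

By convention the left-hand electrode in cell notation is the anode (oxidation) and the right-hand electrode is the cathode (reduction).
E°cell = E°(right) − E°(left) = −0.44 − (−0.35) = −0.09 V.
The negative sign shows that, as written, the cell would require an external voltage to drive the reaction.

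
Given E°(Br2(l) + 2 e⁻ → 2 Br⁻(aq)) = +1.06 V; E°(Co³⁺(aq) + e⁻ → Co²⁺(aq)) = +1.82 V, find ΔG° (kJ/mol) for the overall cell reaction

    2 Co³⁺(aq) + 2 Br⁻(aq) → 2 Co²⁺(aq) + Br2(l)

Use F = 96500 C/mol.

In the reaction as written Co³⁺(aq) is reduced, so the Co³⁺/Co²⁺ couple is the cathode and Br₂/Br⁻ is the anode.
E°cell = +1.82 − (+1.06) = +0.76 V; balancing electrons gives n = 2.
ΔG° = −nFE°cell = −(2)(96500)(+0.76) J/mol = −147 kJ/mol.

−147 kJ/mol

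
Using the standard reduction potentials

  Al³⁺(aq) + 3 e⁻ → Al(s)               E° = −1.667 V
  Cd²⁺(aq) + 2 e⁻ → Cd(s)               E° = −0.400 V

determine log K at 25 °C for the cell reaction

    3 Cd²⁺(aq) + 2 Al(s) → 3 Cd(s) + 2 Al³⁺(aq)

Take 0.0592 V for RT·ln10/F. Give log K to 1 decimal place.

The Cd²⁺/Cd couple is reduced (cathode); E°cell = −0.400 − (−1.667) = +1.267 V with n = 6.
At equilibrium E = 0, so log K = nE°cell / 0.0592 = (6)(+1.267) / 0.0592 = 128.4.

log K = 128.4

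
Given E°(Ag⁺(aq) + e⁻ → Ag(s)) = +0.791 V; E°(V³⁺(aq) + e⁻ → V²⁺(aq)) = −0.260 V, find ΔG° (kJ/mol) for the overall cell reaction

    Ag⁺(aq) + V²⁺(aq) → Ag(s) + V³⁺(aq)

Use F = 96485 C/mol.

−101 kJ/mol

In the reaction as written Ag⁺(aq) is reduced, so the Ag⁺/Ag couple is the cathode and V³⁺/V²⁺ is the anode.
E°cell = +0.791 − (−0.260) = +1.051 V; balancing electrons gives n = 1.
ΔG° = −nFE°cell = −(1)(96485)(+1.051) J/mol = −101 kJ/mol.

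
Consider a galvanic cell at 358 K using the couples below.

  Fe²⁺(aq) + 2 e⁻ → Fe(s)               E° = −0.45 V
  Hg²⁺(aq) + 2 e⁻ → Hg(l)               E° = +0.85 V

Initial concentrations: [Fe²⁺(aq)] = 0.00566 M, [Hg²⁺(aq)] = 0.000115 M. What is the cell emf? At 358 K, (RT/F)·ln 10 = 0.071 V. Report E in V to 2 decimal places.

The Hg²⁺/Hg couple has the more positive E°, so it is the cathode; Fe²⁺/Fe is the anode.
E°cell = +0.85 − (−0.45) = +1.30 V, with n = 2 electrons transferred.
For the overall reaction Hg²⁺(aq) + Fe(s) → Hg(l) + Fe²⁺(aq), Q = [Fe²⁺(aq)] / [Hg²⁺(aq)] = 49.2, giving log Q = 1.692.
E = E° − (0.071/n)·log Q = +1.30 − (0.071/2)(1.692) = +1.24 V.

+1.24 V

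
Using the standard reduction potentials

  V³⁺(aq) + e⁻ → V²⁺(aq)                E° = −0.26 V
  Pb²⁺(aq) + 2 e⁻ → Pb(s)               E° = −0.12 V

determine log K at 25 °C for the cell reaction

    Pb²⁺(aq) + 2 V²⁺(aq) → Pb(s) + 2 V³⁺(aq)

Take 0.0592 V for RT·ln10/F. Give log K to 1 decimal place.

The Pb²⁺/Pb couple is reduced (cathode); E°cell = −0.12 − (−0.26) = +0.14 V with n = 2.
At equilibrium E = 0, so log K = nE°cell / 0.0592 = (2)(+0.14) / 0.0592 = 4.7.

log K = 4.7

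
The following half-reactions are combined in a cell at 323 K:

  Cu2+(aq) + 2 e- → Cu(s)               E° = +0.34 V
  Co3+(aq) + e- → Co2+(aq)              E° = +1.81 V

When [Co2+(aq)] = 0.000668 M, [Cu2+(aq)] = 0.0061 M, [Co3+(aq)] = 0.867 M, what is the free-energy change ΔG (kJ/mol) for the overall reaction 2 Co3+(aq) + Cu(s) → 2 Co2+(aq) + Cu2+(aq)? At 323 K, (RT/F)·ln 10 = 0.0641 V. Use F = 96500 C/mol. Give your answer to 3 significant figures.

−336 kJ/mol

The standard cell potential is +1.81 − (+0.34) = +1.47 V, with n = 2 electrons in the balanced equation.
Here Q = ([Co2+(aq)]^2·[Cu2+(aq)]) / [Co3+(aq)]^2 = 3.62×10^−9 (log Q = −8.441), giving E = +1.47 − (0.0641/2)·(−8.441) = +1.7405 V.
Then ΔG = −nFE = −2 × 96500 × +1.7405 J/mol = −336 kJ/mol.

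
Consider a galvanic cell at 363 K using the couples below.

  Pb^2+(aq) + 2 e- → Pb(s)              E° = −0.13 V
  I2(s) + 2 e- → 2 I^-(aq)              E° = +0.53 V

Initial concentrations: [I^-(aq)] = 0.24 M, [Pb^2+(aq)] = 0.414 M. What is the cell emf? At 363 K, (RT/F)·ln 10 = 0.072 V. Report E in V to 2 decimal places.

Since E°(I₂/I⁻) > E°(Pb²⁺/Pb), I₂/I⁻ serves as the cathode.
The standard potential is +0.53 − (−0.13) = +0.66 V and the balanced reaction transfers n = 2 electrons.
For the overall reaction I2(s) + Pb(s) → 2 I^-(aq) + Pb^2+(aq), Q = [I^-(aq)]^2·[Pb^2+(aq)] = 0.0238, giving log Q = −1.623.
By the Nernst equation, E = +0.66 − (0.072/2)·(−1.623) = +0.72 V.

+0.72 V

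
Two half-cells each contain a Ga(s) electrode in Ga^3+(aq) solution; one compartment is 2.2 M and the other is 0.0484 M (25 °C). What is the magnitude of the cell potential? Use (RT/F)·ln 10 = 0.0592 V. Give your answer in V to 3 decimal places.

0.033 V

For a concentration cell E°cell = 0, since both electrodes use the same couple.
The compartment with the higher Ga^3+(aq) concentration (2.2 M) acts as the cathode; ions are reduced there and produced at the dilute (0.0484 M) anode.
With n = 3, Ecell = −(0.0592/3)·log([dilute]/[conc]) = −(0.0592/3)·log(0.0484/2.2) = +0.033 V.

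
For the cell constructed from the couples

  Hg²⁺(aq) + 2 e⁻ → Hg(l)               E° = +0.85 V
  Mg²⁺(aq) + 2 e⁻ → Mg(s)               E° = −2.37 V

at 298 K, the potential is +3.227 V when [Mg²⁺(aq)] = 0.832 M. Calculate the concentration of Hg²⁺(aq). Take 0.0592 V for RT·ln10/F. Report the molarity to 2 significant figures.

With Hg²⁺/Hg at the cathode and Mg²⁺/Mg at the anode, E°cell = +0.85 − (−2.37) = +3.22 V (n = 2).
From the Nernst equation, log Q = n(E° − E)/0.0592 = 2·(+3.22 − (+3.227))/0.0592 = −0.236.
Balancing electrons gives Hg²⁺(aq) + Mg(s) → Hg(l) + Mg²⁺(aq); thus Q = [Mg²⁺(aq)] / [Hg²⁺(aq)].
Solving for the unknown gives log [Hg²⁺(aq)] = 0.156, so [Hg²⁺(aq)] ≈ 1.4 M.

1.4 M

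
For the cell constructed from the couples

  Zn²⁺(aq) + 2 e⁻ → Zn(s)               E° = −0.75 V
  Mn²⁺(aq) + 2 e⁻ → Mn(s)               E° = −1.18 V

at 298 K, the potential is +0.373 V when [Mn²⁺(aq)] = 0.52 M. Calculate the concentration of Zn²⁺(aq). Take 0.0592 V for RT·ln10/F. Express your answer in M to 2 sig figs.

Zn²⁺/Zn is the cathode (higher E°); E°cell = −0.75 − (−1.18) = +0.43 V with n = 2.
Since E = E° − (0.0592/n)·log Q, log Q = n(E° − E)/0.0592 = 1.926.
The balanced reaction is Zn²⁺(aq) + Mn(s) → Zn(s) + Mn²⁺(aq), so Q = [Mn²⁺(aq)] / [Zn²⁺(aq)].
Solving for the unknown gives log [Zn²⁺(aq)] = −2.210, so [Zn²⁺(aq)] ≈ 0.0062 M.

0.0062 M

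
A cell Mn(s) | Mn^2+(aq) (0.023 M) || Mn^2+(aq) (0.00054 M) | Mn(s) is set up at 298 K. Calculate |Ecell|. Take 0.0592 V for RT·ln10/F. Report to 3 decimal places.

0.048 V

For a concentration cell E°cell = 0, since both electrodes use the same couple.
The compartment with the higher Mn^2+(aq) concentration (0.023 M) acts as the cathode; ions are reduced there and produced at the dilute (0.00054 M) anode.
With n = 2, Ecell = −(0.0592/2)·log([dilute]/[conc]) = −(0.0592/2)·log(0.00054/0.023) = +0.048 V.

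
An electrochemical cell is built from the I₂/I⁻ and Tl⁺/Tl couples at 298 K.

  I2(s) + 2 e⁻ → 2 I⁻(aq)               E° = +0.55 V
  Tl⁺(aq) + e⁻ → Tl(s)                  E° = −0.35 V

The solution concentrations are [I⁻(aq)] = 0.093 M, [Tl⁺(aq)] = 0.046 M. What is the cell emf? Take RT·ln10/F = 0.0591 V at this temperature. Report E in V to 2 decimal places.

+1.04 V

The I₂/I⁻ couple has the more positive E°, so it is the cathode; Tl⁺/Tl is the anode.
The standard potential is +0.55 − (−0.35) = +0.90 V and the balanced reaction transfers n = 2 electrons.
Balancing gives I2(s) + 2 Tl(s) → 2 I⁻(aq) + 2 Tl⁺(aq); hence Q = [I⁻(aq)]^2·[Tl⁺(aq)]^2 = 1.83×10^−5 (log Q = −4.738).
By the Nernst equation, E = +0.90 − (0.0591/2)·(−4.738) = +1.04 V.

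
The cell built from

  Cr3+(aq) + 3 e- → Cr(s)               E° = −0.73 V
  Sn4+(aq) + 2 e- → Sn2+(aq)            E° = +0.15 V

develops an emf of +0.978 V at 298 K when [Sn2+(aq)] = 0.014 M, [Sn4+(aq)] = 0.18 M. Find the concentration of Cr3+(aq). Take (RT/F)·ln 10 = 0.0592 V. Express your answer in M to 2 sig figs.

0.00050 M

Sn⁴⁺/Sn²⁺ is the cathode (higher E°); E°cell = +0.15 − (−0.73) = +0.88 V with n = 6.
Since E = E° − (0.0592/n)·log Q, log Q = n(E° − E)/0.0592 = −9.932.
For 3 Sn4+(aq) + 2 Cr(s) → 3 Sn2+(aq) + 2 Cr3+(aq), the reaction quotient is Q = ([Sn2+(aq)]^3·[Cr3+(aq)]^2) / [Sn4+(aq)]^3.
Solving for the unknown gives log [Cr3+(aq)] = −3.302, so [Cr3+(aq)] ≈ 0.00050 M.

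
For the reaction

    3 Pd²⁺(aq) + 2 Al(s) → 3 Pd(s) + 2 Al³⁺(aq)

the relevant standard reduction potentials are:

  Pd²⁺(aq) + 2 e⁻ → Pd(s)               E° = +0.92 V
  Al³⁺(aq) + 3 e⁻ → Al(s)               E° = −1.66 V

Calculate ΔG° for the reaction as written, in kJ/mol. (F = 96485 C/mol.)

−1494 kJ/mol

In the reaction as written Pd²⁺(aq) is reduced, so the Pd²⁺/Pd couple is the cathode and Al³⁺/Al is the anode.
E°cell = +0.92 − (−1.66) = +2.58 V; balancing electrons gives n = 6.
ΔG° = −nFE°cell = −(6)(96485)(+2.58) J/mol = −1494 kJ/mol.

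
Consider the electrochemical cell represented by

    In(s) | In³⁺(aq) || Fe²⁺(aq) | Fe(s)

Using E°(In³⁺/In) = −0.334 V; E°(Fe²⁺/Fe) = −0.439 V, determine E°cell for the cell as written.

−0.105 V

By convention the left-hand electrode in cell notation is the anode (oxidation) and the right-hand electrode is the cathode (reduction).
E°cell = E°(right) − E°(left) = −0.439 − (−0.334) = −0.105 V.
The negative sign shows that, as written, the cell would require an external voltage to drive the reaction.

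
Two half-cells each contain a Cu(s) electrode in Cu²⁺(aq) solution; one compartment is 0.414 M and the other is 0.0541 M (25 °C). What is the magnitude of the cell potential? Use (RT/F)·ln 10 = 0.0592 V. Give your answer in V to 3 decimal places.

For a concentration cell E°cell = 0, since both electrodes use the same couple.
The compartment with the higher Cu²⁺(aq) concentration (0.414 M) acts as the cathode; ions are reduced there and produced at the dilute (0.0541 M) anode.
With n = 2, Ecell = −(0.0592/2)·log([dilute]/[conc]) = −(0.0592/2)·log(0.0541/0.414) = +0.026 V.

0.026 V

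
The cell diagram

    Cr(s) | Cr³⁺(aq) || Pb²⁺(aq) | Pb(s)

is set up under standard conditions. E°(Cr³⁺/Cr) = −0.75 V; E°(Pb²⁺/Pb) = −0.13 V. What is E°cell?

By convention the left-hand electrode in cell notation is the anode (oxidation) and the right-hand electrode is the cathode (reduction).
E°cell = E°(right) − E°(left) = −0.13 − (−0.75) = +0.62 V.

+0.62 V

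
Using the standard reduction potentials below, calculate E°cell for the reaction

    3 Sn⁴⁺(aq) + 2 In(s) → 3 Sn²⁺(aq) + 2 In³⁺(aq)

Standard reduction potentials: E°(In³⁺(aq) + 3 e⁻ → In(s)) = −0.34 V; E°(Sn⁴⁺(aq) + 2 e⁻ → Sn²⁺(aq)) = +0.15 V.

In the reaction as written, Sn⁴⁺(aq) is reduced (cathode) and In³⁺(aq) is produced by oxidation at the anode.
E°cell = E°(cathode) − E°(anode) = +0.15 − (−0.34) = +0.49 V.

+0.49 V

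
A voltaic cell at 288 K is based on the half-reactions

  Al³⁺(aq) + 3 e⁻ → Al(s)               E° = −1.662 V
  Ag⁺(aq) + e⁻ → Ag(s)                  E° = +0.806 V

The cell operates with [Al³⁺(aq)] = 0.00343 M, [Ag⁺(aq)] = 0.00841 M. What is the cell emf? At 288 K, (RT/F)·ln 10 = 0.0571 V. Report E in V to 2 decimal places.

Since E°(Ag⁺/Ag) > E°(Al³⁺/Al), Ag⁺/Ag serves as the cathode.
E°cell = +0.806 − (−1.662) = +2.468 V, with n = 3 electrons transferred.
The balanced reaction is 3 Ag⁺(aq) + Al(s) → 3 Ag(s) + Al³⁺(aq), so Q = [Al³⁺(aq)] / [Ag⁺(aq)]^3 = 5.77×10^3 and log Q = 3.761.
E = E° − (0.0571/n)·log Q = +2.468 − (0.0571/3)(3.761) = +2.40 V.

+2.40 V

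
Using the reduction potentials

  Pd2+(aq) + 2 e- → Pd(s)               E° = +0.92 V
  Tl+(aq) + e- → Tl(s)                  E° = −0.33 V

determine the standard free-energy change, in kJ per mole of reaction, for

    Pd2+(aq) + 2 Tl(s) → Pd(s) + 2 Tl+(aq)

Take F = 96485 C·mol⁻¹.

In the reaction as written Pd2+(aq) is reduced, so the Pd²⁺/Pd couple is the cathode and Tl⁺/Tl is the anode.
E°cell = +0.92 − (−0.33) = +1.25 V; balancing electrons gives n = 2.
ΔG° = −nFE°cell = −(2)(96485)(+1.25) J/mol = −241 kJ/mol.

−241 kJ/mol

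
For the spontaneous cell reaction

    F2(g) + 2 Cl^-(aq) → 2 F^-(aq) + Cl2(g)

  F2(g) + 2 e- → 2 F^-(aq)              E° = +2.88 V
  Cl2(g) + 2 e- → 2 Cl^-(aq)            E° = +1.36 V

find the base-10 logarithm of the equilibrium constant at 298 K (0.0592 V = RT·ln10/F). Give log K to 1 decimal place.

The F₂/F⁻ couple is reduced (cathode); E°cell = +2.88 − (+1.36) = +1.52 V with n = 2.
At equilibrium E = 0, so log K = nE°cell / 0.0592 = (2)(+1.52) / 0.0592 = 51.4.

log K = 51.4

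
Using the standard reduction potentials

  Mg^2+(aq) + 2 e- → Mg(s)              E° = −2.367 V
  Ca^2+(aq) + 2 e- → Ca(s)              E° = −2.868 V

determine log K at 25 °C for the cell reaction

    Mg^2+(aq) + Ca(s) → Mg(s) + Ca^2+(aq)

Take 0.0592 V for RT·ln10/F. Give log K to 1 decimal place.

log K = 16.9

The Mg²⁺/Mg couple is reduced (cathode); E°cell = −2.367 − (−2.868) = +0.501 V with n = 2.
At equilibrium E = 0, so log K = nE°cell / 0.0592 = (2)(+0.501) / 0.0592 = 16.9.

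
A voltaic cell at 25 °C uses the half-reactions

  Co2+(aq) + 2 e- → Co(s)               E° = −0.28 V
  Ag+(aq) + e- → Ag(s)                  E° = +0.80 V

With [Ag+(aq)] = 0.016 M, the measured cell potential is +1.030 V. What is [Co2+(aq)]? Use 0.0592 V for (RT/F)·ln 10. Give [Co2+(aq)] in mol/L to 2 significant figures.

0.013 M

With Ag⁺/Ag at the cathode and Co²⁺/Co at the anode, E°cell = +0.80 − (−0.28) = +1.08 V (n = 2).
Rearranging E = E° − (0.0592/n)·log Q gives log Q = 2(+1.08 − (+1.030))/0.0592 = 1.689.
Balancing electrons gives 2 Ag+(aq) + Co(s) → 2 Ag(s) + Co2+(aq); thus Q = [Co2+(aq)] / [Ag+(aq)]^2.
Isolating [Co2+(aq)] in Q = 10^{1.689} yields log [Co2+(aq)] = −1.903, i.e. 0.013 M.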